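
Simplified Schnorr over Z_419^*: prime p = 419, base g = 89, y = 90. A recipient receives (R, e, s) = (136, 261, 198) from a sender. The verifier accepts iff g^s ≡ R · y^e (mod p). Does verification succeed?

fails

g^s mod p:
89^2 = 7921 ≡ 379
89^4 ≡ 379^2 = 143641 ≡ 343
89^8 ≡ 343^2 = 117649 ≡ 329
89^16 ≡ 329^2 = 108241 ≡ 139
89^32 ≡ 139^2 = 19321 ≡ 47
89^64 ≡ 47^2 = 2209 ≡ 114
89^128 ≡ 114^2 = 12996 ≡ 7
198 = 128 + 64 + 4 + 2, so 89^198 ≡ 7·114·343·379 ≡ 329 (mod 419)
R · y^e mod p:
90^2 = 8100 ≡ 139
90^4 ≡ 139^2 = 19321 ≡ 47
90^8 ≡ 47^2 = 2209 ≡ 114
90^16 ≡ 114^2 = 12996 ≡ 7
90^32 ≡ 7^2 = 49
90^64 ≡ 49^2 = 2401 ≡ 306
90^128 ≡ 306^2 = 93636 ≡ 199
90^256 ≡ 199^2 = 39601 ≡ 215
261 = 256 + 4 + 1, so 90^261 ≡ 215·47·90 ≡ 220 (mod 419)
136·220 = 29920 ≡ 171 (mod 419)
329 ≠ 171; the check fails.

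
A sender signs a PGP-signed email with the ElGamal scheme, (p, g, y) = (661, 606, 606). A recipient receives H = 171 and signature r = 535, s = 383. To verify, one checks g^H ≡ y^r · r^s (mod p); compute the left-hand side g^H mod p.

Squares mod 661: 606^1≡606, 606^2≡381, 606^4≡402, 606^8≡320, 606^16≡606, 606^32≡381, 606^64≡402, 606^128≡320
171 = 128 + 32 + 8 + 2 + 1, so 606^171 ≡ 320·381·320·381·606 ≡ 471 (mod 661)

471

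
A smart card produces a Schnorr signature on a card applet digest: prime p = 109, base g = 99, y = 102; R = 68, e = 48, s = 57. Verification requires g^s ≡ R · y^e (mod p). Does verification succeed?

g^s mod p:
99^2 = 9801 ≡ 100
99^4 ≡ 100^2 = 10000 ≡ 81
99^8 ≡ 81^2 = 6561 ≡ 21
99^16 ≡ 21^2 = 441 ≡ 5
99^32 ≡ 5^2 = 25
57 = 32 + 16 + 8 + 1, so 99^57 ≡ 25·5·21·99 ≡ 19 (mod 109)
R · y^e mod p:
102^2 = 10404 ≡ 49
102^4 ≡ 49^2 = 2401 ≡ 3
102^8 ≡ 3^2 = 9
102^16 ≡ 9^2 = 81
102^32 ≡ 81^2 = 6561 ≡ 21
48 = 32 + 16, so 102^48 ≡ 21·81 ≡ 66 (mod 109)
68·66 = 4488 ≡ 19 (mod 109)
19 ≡ 19 (mod 109); signature holds.

passes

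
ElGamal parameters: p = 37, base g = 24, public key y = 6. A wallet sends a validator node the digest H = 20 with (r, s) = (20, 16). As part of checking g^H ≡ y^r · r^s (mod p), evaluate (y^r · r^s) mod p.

Squares mod 37: 6^1≡6, 6^2≡36, 6^4≡1, 6^8≡1, 6^16≡1
20 = 16 + 4, so 6^20 ≡ 1·1 ≡ 1 (mod 37)
Squares mod 37: 20^1≡20, 20^2≡30, 20^4≡12, 20^8≡33, 20^16≡16
20^16 ≡ 16 (mod 37)
y^r · r^s ≡ 1·16 = 16 ≡ 16 (mod 37)

16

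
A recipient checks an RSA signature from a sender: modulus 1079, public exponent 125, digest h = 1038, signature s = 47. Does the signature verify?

does not verify

s^2 ≡ 47^2 = 2209 ≡ 51
s^4 ≡ 51^2 = 2601 ≡ 443
s^8 ≡ 443^2 = 196249 ≡ 950
s^16 ≡ 950^2 = 902500 ≡ 456
s^32 ≡ 456^2 = 207936 ≡ 768
s^64 ≡ 768^2 = 589824 ≡ 690
125 = 64 + 32 + 16 + 8 + 4 + 1, so s^125 ≡ 690·768·456·950·443·47 ≡ 281 (mod 1079)
281 ≠ 1038, so verification fails.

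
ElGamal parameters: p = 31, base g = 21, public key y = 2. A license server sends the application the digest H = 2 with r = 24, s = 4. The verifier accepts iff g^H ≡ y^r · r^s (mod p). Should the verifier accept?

Left side g^H mod p:
Squares mod 31: 21^1≡21, 21^2≡7
21^2 ≡ 7 (mod 31)
Right side y^r · r^s mod p:
Squares mod 31: 2^1≡2, 2^2≡4, 2^4≡16, 2^8≡8, 2^16≡2
24 = 16 + 8, so 2^24 ≡ 2·8 ≡ 16 (mod 31)
Squares mod 31: 24^1≡24, 24^2≡18, 24^4≡14
24^4 ≡ 14 (mod 31)
16·14 = 224 ≡ 7 (mod 31)
7 ≡ 7 (mod 31), so the signature is genuine.

accept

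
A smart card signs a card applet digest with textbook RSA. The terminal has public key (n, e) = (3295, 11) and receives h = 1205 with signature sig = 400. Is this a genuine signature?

sig^2 ≡ 400^2 = 160000 ≡ 1840
sig^4 ≡ 1840^2 = 3385600 ≡ 1635
sig^8 ≡ 1635^2 = 2673225 ≡ 980
11 = 8 + 2 + 1, so sig^11 ≡ 980·1840·400 ≡ 1205 (mod 3295)
1205 = h, so the signature checks out.

genuine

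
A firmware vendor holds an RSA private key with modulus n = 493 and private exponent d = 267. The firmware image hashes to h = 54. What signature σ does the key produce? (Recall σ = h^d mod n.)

h^2 ≡ 54^2 = 2916 ≡ 451
h^4 ≡ 451^2 = 203401 ≡ 285
h^8 ≡ 285^2 = 81225 ≡ 373
h^16 ≡ 373^2 = 139129 ≡ 103
h^32 ≡ 103^2 = 10609 ≡ 256
h^64 ≡ 256^2 = 65536 ≡ 460
h^128 ≡ 460^2 = 211600 ≡ 103
h^256 ≡ 103^2 = 10609 ≡ 256
267 = 256 + 8 + 2 + 1, so h^267 ≡ 256·373·451·54 ≡ 228 (mod 493)

228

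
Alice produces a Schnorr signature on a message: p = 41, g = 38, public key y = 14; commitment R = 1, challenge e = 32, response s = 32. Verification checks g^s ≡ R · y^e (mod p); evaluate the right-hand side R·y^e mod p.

1

Squares mod 41: 14^1≡14, 14^2≡32, 14^4≡40, 14^8≡1, 14^16≡1, 14^32≡1
14^32 ≡ 1 (mod 41)
R · y^e ≡ 1·1 = 1 ≡ 1 (mod 41)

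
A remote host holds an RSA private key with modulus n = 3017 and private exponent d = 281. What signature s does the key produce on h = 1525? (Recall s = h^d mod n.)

Squares mod 3017: h^1≡1525, h^2≡2535, h^4≡15, h^8≡225, h^16≡2353, h^32≡414, h^64≡2444, h^128≡2493, h^256≡29
281 = 256 + 16 + 8 + 1, so h^281 ≡ 29·2353·225·1525 ≡ 2932 (mod 3017)

2932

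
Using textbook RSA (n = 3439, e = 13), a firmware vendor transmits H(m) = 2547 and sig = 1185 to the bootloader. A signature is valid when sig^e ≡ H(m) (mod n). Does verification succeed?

sig^2 ≡ 1185^2 = 1404225 ≡ 1113
sig^4 ≡ 1113^2 = 1238769 ≡ 729
sig^8 ≡ 729^2 = 531441 ≡ 1835
13 = 8 + 4 + 1, so sig^13 ≡ 1835·729·1185 ≡ 2420 (mod 3439)
2420 ≠ 2547, so verification fails.

fails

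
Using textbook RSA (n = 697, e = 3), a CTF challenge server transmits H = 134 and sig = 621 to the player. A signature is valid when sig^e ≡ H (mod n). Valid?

sig^3 mod 697 = 134
134 = H, so the signature checks out.

yes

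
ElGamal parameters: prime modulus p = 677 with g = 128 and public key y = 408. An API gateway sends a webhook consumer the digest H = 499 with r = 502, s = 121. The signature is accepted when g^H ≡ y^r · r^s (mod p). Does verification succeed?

Left side g^H mod p:
128^499 mod 677 = 443
Right side y^r · r^s mod p:
408^502 mod 677 = 361
502^121 mod 677 = 125
361·125 = 45125 ≡ 443 (mod 677)
443 ≡ 443 (mod 677), so the signature is genuine.

passes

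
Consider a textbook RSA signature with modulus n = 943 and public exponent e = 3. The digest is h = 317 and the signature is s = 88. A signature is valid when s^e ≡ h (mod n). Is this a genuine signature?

forged

s^2 ≡ 88^2 = 7744 ≡ 200
3 = 2 + 1, so s^3 ≡ 200·88 ≡ 626 (mod 943)
s^3 mod 943 = 626, but h = 317.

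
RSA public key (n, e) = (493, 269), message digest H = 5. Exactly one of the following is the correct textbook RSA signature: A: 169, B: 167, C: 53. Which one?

Candidate A: Squares mod 493: 169^1≡169, 169^2≡460, 169^4≡103, 169^8≡256, 169^16≡460, 169^32≡103, 169^64≡256, 169^128≡460, 169^256≡103; 269 = 256 + 8 + 4 + 1, so 169^269 ≡ 103·256·103·169 ≡ 339 (mod 493)
Candidate B: Squares mod 493: 167^1≡167, 167^2≡281, 167^4≡81, 167^8≡152, 167^16≡426, 167^32≡52, 167^64≡239, 167^128≡426, 167^256≡52; 269 = 256 + 8 + 4 + 1, so 167^269 ≡ 52·152·81·167 ≡ 5 (mod 493)
  → matches H = 5
Candidate C: Squares mod 493: 53^1≡53, 53^2≡344, 53^4≡16, 53^8≡256, 53^16≡460, 53^32≡103, 53^64≡256, 53^128≡460, 53^256≡103; 269 = 256 + 8 + 4 + 1, so 53^269 ≡ 103·256·16·53 ≡ 49 (mod 493)

B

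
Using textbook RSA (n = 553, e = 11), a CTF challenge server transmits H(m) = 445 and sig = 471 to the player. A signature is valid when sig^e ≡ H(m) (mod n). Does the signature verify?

verifies

sig^11 mod 553 = 445
sig^11 mod 553 = 445 matches H(m).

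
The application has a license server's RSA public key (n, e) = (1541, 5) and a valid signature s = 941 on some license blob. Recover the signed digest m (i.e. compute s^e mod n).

980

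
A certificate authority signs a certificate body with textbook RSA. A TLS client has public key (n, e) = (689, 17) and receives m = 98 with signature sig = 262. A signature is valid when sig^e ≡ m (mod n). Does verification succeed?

fails

sig^2 ≡ 262^2 = 68644 ≡ 433
sig^4 ≡ 433^2 = 187489 ≡ 81
sig^8 ≡ 81^2 = 6561 ≡ 360
sig^16 ≡ 360^2 = 129600 ≡ 68
17 = 16 + 1, so sig^17 ≡ 68·262 ≡ 591 (mod 689)
sig^17 mod 689 = 591, but m = 98.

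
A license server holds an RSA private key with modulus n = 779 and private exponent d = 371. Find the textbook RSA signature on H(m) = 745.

719

(H(m))^2 ≡ 745^2 = 555025 ≡ 377
(H(m))^4 ≡ 377^2 = 142129 ≡ 351
(H(m))^8 ≡ 351^2 = 123201 ≡ 119
(H(m))^16 ≡ 119^2 = 14161 ≡ 139
(H(m))^32 ≡ 139^2 = 19321 ≡ 625
(H(m))^64 ≡ 625^2 = 390625 ≡ 346
(H(m))^128 ≡ 346^2 = 119716 ≡ 529
(H(m))^256 ≡ 529^2 = 279841 ≡ 180
371 = 256 + 64 + 32 + 16 + 2 + 1, so (H(m))^371 ≡ 180·346·625·139·377·745 ≡ 719 (mod 779)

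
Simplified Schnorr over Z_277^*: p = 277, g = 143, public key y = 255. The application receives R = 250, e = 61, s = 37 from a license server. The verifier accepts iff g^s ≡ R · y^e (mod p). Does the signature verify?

g^s mod p:
Squares mod 277: 143^1≡143, 143^2≡228, 143^4≡185, 143^8≡154, 143^16≡171, 143^32≡156
37 = 32 + 4 + 1, so 143^37 ≡ 156·185·143 ≡ 234 (mod 277)
R · y^e mod p:
Squares mod 277: 255^1≡255, 255^2≡207, 255^4≡191, 255^8≡194, 255^16≡241, 255^32≡188
61 = 32 + 16 + 8 + 4 + 1, so 255^61 ≡ 188·241·194·191·255 ≡ 10 (mod 277)
250·10 = 2500 ≡ 7 (mod 277)
234 ≠ 7; the check fails.

does not verify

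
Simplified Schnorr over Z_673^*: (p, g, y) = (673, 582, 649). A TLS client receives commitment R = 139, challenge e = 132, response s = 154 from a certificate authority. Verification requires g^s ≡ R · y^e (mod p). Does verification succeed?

fails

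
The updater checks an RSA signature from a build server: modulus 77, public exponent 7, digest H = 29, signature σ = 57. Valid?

Squares mod 77: σ^1≡57, σ^2≡15, σ^4≡71
7 = 4 + 2 + 1, so σ^7 ≡ 71·15·57 ≡ 29 (mod 77)
σ^7 mod 77 = 29 matches H.

yes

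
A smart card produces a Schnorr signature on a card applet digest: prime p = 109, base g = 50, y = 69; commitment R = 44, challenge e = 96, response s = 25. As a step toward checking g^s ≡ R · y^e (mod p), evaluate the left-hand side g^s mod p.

50^2 = 2500 ≡ 102
50^4 ≡ 102^2 = 10404 ≡ 49
50^8 ≡ 49^2 = 2401 ≡ 3
50^16 ≡ 3^2 = 9
25 = 16 + 8 + 1, so 50^25 ≡ 9·3·50 ≡ 42 (mod 109)

42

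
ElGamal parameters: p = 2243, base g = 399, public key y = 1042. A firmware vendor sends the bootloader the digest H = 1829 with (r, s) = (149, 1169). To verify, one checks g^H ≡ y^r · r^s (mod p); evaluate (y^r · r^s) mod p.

1810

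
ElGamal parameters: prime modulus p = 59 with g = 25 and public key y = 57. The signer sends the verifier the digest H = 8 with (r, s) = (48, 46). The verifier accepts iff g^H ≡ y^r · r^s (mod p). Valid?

yes

Left side g^H mod p:
25^2 = 625 ≡ 35
25^4 ≡ 35^2 = 1225 ≡ 45
25^8 ≡ 45^2 = 2025 ≡ 19
Right side y^r · r^s mod p:
57^2 = 3249 ≡ 4
57^4 ≡ 4^2 = 16
57^8 ≡ 16^2 = 256 ≡ 20
57^16 ≡ 20^2 = 400 ≡ 46
57^32 ≡ 46^2 = 2116 ≡ 51
48 = 32 + 16, so 57^48 ≡ 51·46 ≡ 45 (mod 59)
48^2 = 2304 ≡ 3
48^4 ≡ 3^2 = 9
48^8 ≡ 9^2 = 81 ≡ 22
48^16 ≡ 22^2 = 484 ≡ 12
48^32 ≡ 12^2 = 144 ≡ 26
46 = 32 + 8 + 4 + 2, so 48^46 ≡ 26·22·9·3 ≡ 45 (mod 59)
45·45 = 2025 ≡ 19 (mod 59)
19 ≡ 19 (mod 59), so the signature is genuine.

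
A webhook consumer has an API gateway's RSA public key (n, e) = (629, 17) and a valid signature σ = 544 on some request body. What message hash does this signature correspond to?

306

Squares mod 629: σ^1≡544, σ^2≡306, σ^4≡544, σ^8≡306, σ^16≡544
17 = 16 + 1, so σ^17 ≡ 544·544 ≡ 306 (mod 629)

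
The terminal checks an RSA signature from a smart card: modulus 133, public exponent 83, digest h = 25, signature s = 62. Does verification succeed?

s^2 ≡ 62^2 = 3844 ≡ 120
s^4 ≡ 120^2 = 14400 ≡ 36
s^8 ≡ 36^2 = 1296 ≡ 99
s^16 ≡ 99^2 = 9801 ≡ 92
s^32 ≡ 92^2 = 8464 ≡ 85
s^64 ≡ 85^2 = 7225 ≡ 43
83 = 64 + 16 + 2 + 1, so s^83 ≡ 43·92·120·62 ≡ 6 (mod 133)
6 ≠ 25, so verification fails.

fails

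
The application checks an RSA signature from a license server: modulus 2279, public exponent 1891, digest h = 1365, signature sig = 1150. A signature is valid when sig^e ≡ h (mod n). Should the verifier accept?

accept

sig^2 ≡ 1150^2 = 1322500 ≡ 680
sig^4 ≡ 680^2 = 462400 ≡ 2042
sig^8 ≡ 2042^2 = 4169764 ≡ 1473
sig^16 ≡ 1473^2 = 2169729 ≡ 121
sig^32 ≡ 121^2 = 14641 ≡ 967
sig^64 ≡ 967^2 = 935089 ≡ 699
sig^128 ≡ 699^2 = 488601 ≡ 895
sig^256 ≡ 895^2 = 801025 ≡ 1096
sig^512 ≡ 1096^2 = 1201216 ≡ 183
sig^1024 ≡ 183^2 = 33489 ≡ 1583
1891 = 1024 + 512 + 256 + 64 + 32 + 2 + 1, so sig^1891 ≡ 1583·183·1096·699·967·680·1150 ≡ 1365 (mod 2279)
1365 = h, so the signature checks out.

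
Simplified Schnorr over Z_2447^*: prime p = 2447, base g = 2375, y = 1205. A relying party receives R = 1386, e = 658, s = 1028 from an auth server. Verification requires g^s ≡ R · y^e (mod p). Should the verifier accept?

reject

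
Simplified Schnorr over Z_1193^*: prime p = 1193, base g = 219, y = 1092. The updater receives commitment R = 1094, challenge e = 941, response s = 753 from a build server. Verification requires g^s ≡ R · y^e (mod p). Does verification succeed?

g^s mod p:
219^753 mod 1193 = 798
R · y^e mod p:
1092^941 mod 1193 = 1121
1094·1121 = 1226374 ≡ 1163 (mod 1193)
798 ≠ 1163; the check fails.

fails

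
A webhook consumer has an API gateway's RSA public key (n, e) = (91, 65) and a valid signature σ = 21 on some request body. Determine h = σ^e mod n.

Squares mod 91: σ^1≡21, σ^2≡77, σ^4≡14, σ^8≡14, σ^16≡14, σ^32≡14, σ^64≡14
65 = 64 + 1, so σ^65 ≡ 14·21 ≡ 21 (mod 91)

21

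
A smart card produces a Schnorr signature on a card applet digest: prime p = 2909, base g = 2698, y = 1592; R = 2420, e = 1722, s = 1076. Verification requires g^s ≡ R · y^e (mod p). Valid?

g^s mod p:
2698^2 = 7279204 ≡ 886
2698^4 ≡ 886^2 = 784996 ≡ 2475
2698^8 ≡ 2475^2 = 6125625 ≡ 2180
2698^16 ≡ 2180^2 = 4752400 ≡ 2003
2698^32 ≡ 2003^2 = 4012009 ≡ 498
2698^64 ≡ 498^2 = 248004 ≡ 739
2698^128 ≡ 739^2 = 546121 ≡ 2138
2698^256 ≡ 2138^2 = 4571044 ≡ 1005
2698^512 ≡ 1005^2 = 1010025 ≡ 602
2698^1024 ≡ 602^2 = 362404 ≡ 1688
1076 = 1024 + 32 + 16 + 4, so 2698^1076 ≡ 1688·498·2003·2475 ≡ 164 (mod 2909)
R · y^e mod p:
1592^2 = 2534464 ≡ 725
1592^4 ≡ 725^2 = 525625 ≡ 2005
1592^8 ≡ 2005^2 = 4020025 ≡ 2696
1592^16 ≡ 2696^2 = 7268416 ≡ 1734
1592^32 ≡ 1734^2 = 3006756 ≡ 1759
1592^64 ≡ 1759^2 = 3094081 ≡ 1814
1592^128 ≡ 1814^2 = 3290596 ≡ 517
1592^256 ≡ 517^2 = 267289 ≡ 2570
1592^512 ≡ 2570^2 = 6604900 ≡ 1470
1592^1024 ≡ 1470^2 = 2160900 ≡ 2422
1722 = 1024 + 512 + 128 + 32 + 16 + 8 + 2, so 1592^1722 ≡ 2422·1470·517·1759·1734·2696·725 ≡ 77 (mod 2909)
2420·77 = 186340 ≡ 164 (mod 2909)
164 ≡ 164 (mod 2909); signature holds.

yes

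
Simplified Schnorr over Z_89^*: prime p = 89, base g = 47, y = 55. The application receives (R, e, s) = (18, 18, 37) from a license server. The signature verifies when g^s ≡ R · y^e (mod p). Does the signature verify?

verifies

g^s mod p:
47^37 mod 89 = 71
R · y^e mod p:
55^18 mod 89 = 88
18·88 = 1584 ≡ 71 (mod 89)
71 ≡ 71 (mod 89); signature holds.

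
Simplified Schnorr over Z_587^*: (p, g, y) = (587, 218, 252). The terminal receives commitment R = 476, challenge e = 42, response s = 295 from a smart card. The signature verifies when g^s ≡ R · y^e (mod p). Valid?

g^s mod p:
218^295 mod 587 = 564
R · y^e mod p:
252^42 mod 587 = 455
476·455 = 216580 ≡ 564 (mod 587)
564 ≡ 564 (mod 587); signature holds.

yes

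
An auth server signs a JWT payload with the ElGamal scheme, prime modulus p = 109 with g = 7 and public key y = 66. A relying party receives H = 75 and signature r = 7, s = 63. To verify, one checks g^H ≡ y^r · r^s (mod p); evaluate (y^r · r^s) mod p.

66

Squares mod 109: 66^1≡66, 66^2≡105, 66^4≡16
7 = 4 + 2 + 1, so 66^7 ≡ 16·105·66 ≡ 27 (mod 109)
Squares mod 109: 7^1≡7, 7^2≡49, 7^4≡3, 7^8≡9, 7^16≡81, 7^32≡21
63 = 32 + 16 + 8 + 4 + 2 + 1, so 7^63 ≡ 21·81·9·3·49·7 ≡ 63 (mod 109)
y^r · r^s ≡ 27·63 = 1701 ≡ 66 (mod 109)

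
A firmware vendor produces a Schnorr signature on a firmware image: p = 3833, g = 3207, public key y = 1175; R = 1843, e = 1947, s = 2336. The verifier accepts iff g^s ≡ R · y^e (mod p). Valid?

no

g^s mod p:
Squares mod 3833: 3207^1≡3207, 3207^2≡910, 3207^4≡172, 3207^8≡2753, 3207^16≡1168, 3207^32≡3509, 3207^64≡1485, 3207^128≡1250, 3207^256≡2469, 3207^512≡1491, 3207^1024≡3774, 3207^2048≡3481
2336 = 2048 + 256 + 32, so 3207^2336 ≡ 3481·2469·3509 ≡ 833 (mod 3833)
R · y^e mod p:
Squares mod 3833: 1175^1≡1175, 1175^2≡745, 1175^4≡3073, 1175^8≡2650, 1175^16≡444, 1175^32≡1653, 1175^64≡3313, 1175^128≡2090, 1175^256≡2313, 1175^512≡2934, 1175^1024≡3271
1947 = 1024 + 512 + 256 + 128 + 16 + 8 + 2 + 1, so 1175^1947 ≡ 3271·2934·2313·2090·444·2650·745·1175 ≡ 377 (mod 3833)
1843·377 = 694811 ≡ 1038 (mod 3833)
833 ≠ 1038; the check fails.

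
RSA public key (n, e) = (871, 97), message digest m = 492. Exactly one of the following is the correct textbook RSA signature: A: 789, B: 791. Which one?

B

Candidate A: 789^2 = 622521 ≡ 627; 789^4 ≡ 627^2 = 393129 ≡ 308; 789^8 ≡ 308^2 = 94864 ≡ 796; 789^16 ≡ 796^2 = 633616 ≡ 399; 789^32 ≡ 399^2 = 159201 ≡ 679; 789^64 ≡ 679^2 = 461041 ≡ 282; 97 = 64 + 32 + 1, so 789^97 ≡ 282·679·789 ≡ 321 (mod 871)
Candidate B: 791^2 = 625681 ≡ 303; 791^4 ≡ 303^2 = 91809 ≡ 354; 791^8 ≡ 354^2 = 125316 ≡ 763; 791^16 ≡ 763^2 = 582169 ≡ 341; 791^32 ≡ 341^2 = 116281 ≡ 438; 791^64 ≡ 438^2 = 191844 ≡ 224; 97 = 64 + 32 + 1, so 791^97 ≡ 224·438·791 ≡ 492 (mod 871)
  → matches m = 492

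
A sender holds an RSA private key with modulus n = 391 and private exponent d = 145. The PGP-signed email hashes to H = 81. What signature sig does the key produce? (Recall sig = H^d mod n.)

98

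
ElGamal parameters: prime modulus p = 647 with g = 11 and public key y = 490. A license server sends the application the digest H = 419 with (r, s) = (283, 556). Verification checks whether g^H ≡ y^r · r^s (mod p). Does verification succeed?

passes

Left side g^H mod p:
11^419 mod 647 = 282
Right side y^r · r^s mod p:
490^283 mod 647 = 130
283^556 mod 647 = 470
130·470 = 61100 ≡ 282 (mod 647)
282 ≡ 282 (mod 647), so the signature is genuine.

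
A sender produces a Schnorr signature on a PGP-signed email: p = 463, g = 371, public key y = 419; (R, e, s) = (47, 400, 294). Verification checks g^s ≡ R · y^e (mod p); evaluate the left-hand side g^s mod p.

158

371^294 mod 463 = 158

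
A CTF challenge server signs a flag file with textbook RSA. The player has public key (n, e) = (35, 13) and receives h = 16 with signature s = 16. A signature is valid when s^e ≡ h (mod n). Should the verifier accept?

accept

s^2 ≡ 16^2 = 256 ≡ 11
s^4 ≡ 11^2 = 121 ≡ 16
s^8 ≡ 16^2 = 256 ≡ 11
13 = 8 + 4 + 1, so s^13 ≡ 11·16·16 ≡ 16 (mod 35)
Since 16 equals the digest 16, verification succeeds.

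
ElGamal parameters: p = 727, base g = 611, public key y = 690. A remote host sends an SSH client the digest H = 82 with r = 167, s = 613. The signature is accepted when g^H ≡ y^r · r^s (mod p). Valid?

Left side g^H mod p:
Squares mod 727: 611^1≡611, 611^2≡370, 611^4≡224, 611^8≡13, 611^16≡169, 611^32≡208, 611^64≡371
82 = 64 + 16 + 2, so 611^82 ≡ 371·169·370 ≡ 60 (mod 727)
Right side y^r · r^s mod p:
Squares mod 727: 690^1≡690, 690^2≡642, 690^4≡682, 690^8≡571, 690^16≡345, 690^32≡524, 690^64≡497, 690^128≡556
167 = 128 + 32 + 4 + 2 + 1, so 690^167 ≡ 556·524·682·642·690 ≡ 427 (mod 727)
Squares mod 727: 167^1≡167, 167^2≡263, 167^4≡104, 167^8≡638, 167^16≡651, 167^32≡687, 167^64≡146, 167^128≡233, 167^256≡491, 167^512≡444
613 = 512 + 64 + 32 + 4 + 1, so 167^613 ≡ 444·146·687·104·167 ≡ 436 (mod 727)
427·436 = 186172 ≡ 60 (mod 727)
60 ≡ 60 (mod 727), so the signature is genuine.

yes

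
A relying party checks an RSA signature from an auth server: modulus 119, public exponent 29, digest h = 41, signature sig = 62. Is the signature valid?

valid

sig^2 ≡ 62^2 = 3844 ≡ 36
sig^4 ≡ 36^2 = 1296 ≡ 106
sig^8 ≡ 106^2 = 11236 ≡ 50
sig^16 ≡ 50^2 = 2500 ≡ 1
29 = 16 + 8 + 4 + 1, so sig^29 ≡ 1·50·106·62 ≡ 41 (mod 119)
Since 41 equals the digest 41, verification succeeds.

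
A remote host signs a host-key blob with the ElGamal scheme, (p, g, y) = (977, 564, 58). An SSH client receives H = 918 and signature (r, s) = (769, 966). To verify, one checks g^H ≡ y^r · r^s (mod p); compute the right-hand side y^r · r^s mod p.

58^2 = 3364 ≡ 433
58^4 ≡ 433^2 = 187489 ≡ 882
58^8 ≡ 882^2 = 777924 ≡ 232
58^16 ≡ 232^2 = 53824 ≡ 89
58^32 ≡ 89^2 = 7921 ≡ 105
58^64 ≡ 105^2 = 11025 ≡ 278
58^128 ≡ 278^2 = 77284 ≡ 101
58^256 ≡ 101^2 = 10201 ≡ 431
58^512 ≡ 431^2 = 185761 ≡ 131
769 = 512 + 256 + 1, so 58^769 ≡ 131·431·58 ≡ 811 (mod 977)
769^2 = 591361 ≡ 276
769^4 ≡ 276^2 = 76176 ≡ 947
769^8 ≡ 947^2 = 896809 ≡ 900
769^16 ≡ 900^2 = 810000 ≡ 67
769^32 ≡ 67^2 = 4489 ≡ 581
769^64 ≡ 581^2 = 337561 ≡ 496
769^128 ≡ 496^2 = 246016 ≡ 789
769^256 ≡ 789^2 = 622521 ≡ 172
769^512 ≡ 172^2 = 29584 ≡ 274
966 = 512 + 256 + 128 + 64 + 4 + 2, so 769^966 ≡ 274·172·789·496·947·276 ≡ 868 (mod 977)
y^r · r^s ≡ 811·868 = 703948 ≡ 508 (mod 977)

508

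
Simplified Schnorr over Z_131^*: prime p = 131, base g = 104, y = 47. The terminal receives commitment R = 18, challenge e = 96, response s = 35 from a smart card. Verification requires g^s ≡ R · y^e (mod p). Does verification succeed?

passes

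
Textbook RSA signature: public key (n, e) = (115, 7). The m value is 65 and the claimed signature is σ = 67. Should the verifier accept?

reject

Squares mod 115: σ^1≡67, σ^2≡4, σ^4≡16
7 = 4 + 2 + 1, so σ^7 ≡ 16·4·67 ≡ 33 (mod 115)
33 ≠ 65, so verification fails.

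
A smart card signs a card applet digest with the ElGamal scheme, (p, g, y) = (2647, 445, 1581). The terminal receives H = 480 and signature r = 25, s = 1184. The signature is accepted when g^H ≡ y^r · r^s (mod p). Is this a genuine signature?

Left side g^H mod p:
Squares mod 2647: 445^1≡445, 445^2≡2147, 445^4≡1182, 445^8≡2155, 445^16≡1187, 445^32≡765, 445^64≡238, 445^128≡1057, 445^256≡215
480 = 256 + 128 + 64 + 32, so 445^480 ≡ 215·1057·238·765 ≡ 2050 (mod 2647)
Right side y^r · r^s mod p:
Squares mod 2647: 1581^1≡1581, 1581^2≡793, 1581^4≡1510, 1581^8≡1033, 1581^16≡348
25 = 16 + 8 + 1, so 1581^25 ≡ 348·1033·1581 ≡ 1540 (mod 2647)
Squares mod 2647: 25^1≡25, 25^2≡625, 25^4≡1516, 25^8≡660, 25^16≡1492, 25^32≡2584, 25^64≡1322, 25^128≡664, 25^256≡1494, 25^512≡615, 25^1024≡2351
1184 = 1024 + 128 + 32, so 25^1184 ≡ 2351·664·2584 ≡ 2253 (mod 2647)
1540·2253 = 3469620 ≡ 2050 (mod 2647)
2050 ≡ 2050 (mod 2647), so the signature is genuine.

genuine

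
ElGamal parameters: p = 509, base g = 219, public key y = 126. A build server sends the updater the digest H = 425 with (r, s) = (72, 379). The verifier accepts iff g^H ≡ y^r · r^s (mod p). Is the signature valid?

valid

Left side g^H mod p:
219^425 mod 509 = 481
Right side y^r · r^s mod p:
126^72 mod 509 = 281
72^379 mod 509 = 143
281·143 = 40183 ≡ 481 (mod 509)
481 ≡ 481 (mod 509), so the signature is genuine.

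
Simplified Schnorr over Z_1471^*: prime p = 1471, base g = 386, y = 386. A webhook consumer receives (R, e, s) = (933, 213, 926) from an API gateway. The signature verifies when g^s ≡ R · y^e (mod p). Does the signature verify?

verifies

g^s mod p:
Squares mod 1471: 386^1≡386, 386^2≡425, 386^4≡1163, 386^8≡720, 386^16≡608, 386^32≡443, 386^64≡606, 386^128≡957, 386^256≡887, 386^512≡1255
926 = 512 + 256 + 128 + 16 + 8 + 4 + 2, so 386^926 ≡ 1255·887·957·608·720·1163·425 ≡ 403 (mod 1471)
R · y^e mod p:
Squares mod 1471: 386^1≡386, 386^2≡425, 386^4≡1163, 386^8≡720, 386^16≡608, 386^32≡443, 386^64≡606, 386^128≡957
213 = 128 + 64 + 16 + 4 + 1, so 386^213 ≡ 957·606·608·1163·386 ≡ 259 (mod 1471)
933·259 = 241647 ≡ 403 (mod 1471)
403 ≡ 403 (mod 1471); signature holds.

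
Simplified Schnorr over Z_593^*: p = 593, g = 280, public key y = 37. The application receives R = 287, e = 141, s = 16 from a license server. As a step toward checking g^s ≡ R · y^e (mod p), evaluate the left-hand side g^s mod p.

280^2 = 78400 ≡ 124
280^4 ≡ 124^2 = 15376 ≡ 551
280^8 ≡ 551^2 = 303601 ≡ 578
280^16 ≡ 578^2 = 334084 ≡ 225

225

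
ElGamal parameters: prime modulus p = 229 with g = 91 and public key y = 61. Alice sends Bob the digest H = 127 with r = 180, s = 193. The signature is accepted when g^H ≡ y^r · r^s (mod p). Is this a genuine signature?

forged

Left side g^H mod p:
91^2 = 8281 ≡ 37
91^4 ≡ 37^2 = 1369 ≡ 224
91^8 ≡ 224^2 = 50176 ≡ 25
91^16 ≡ 25^2 = 625 ≡ 167
91^32 ≡ 167^2 = 27889 ≡ 180
91^64 ≡ 180^2 = 32400 ≡ 111
127 = 64 + 32 + 16 + 8 + 4 + 2 + 1, so 91^127 ≡ 111·180·167·25·224·37·91 ≡ 75 (mod 229)
Right side y^r · r^s mod p:
61^2 = 3721 ≡ 57
61^4 ≡ 57^2 = 3249 ≡ 43
61^8 ≡ 43^2 = 1849 ≡ 17
61^16 ≡ 17^2 = 289 ≡ 60
61^32 ≡ 60^2 = 3600 ≡ 165
61^64 ≡ 165^2 = 27225 ≡ 203
61^128 ≡ 203^2 = 41209 ≡ 218
180 = 128 + 32 + 16 + 4, so 61^180 ≡ 218·165·60·43 ≡ 121 (mod 229)
180^2 = 32400 ≡ 111
180^4 ≡ 111^2 = 12321 ≡ 184
180^8 ≡ 184^2 = 33856 ≡ 193
180^16 ≡ 193^2 = 37249 ≡ 151
180^32 ≡ 151^2 = 22801 ≡ 130
180^64 ≡ 130^2 = 16900 ≡ 183
180^128 ≡ 183^2 = 33489 ≡ 55
193 = 128 + 64 + 1, so 180^193 ≡ 55·183·180 ≡ 81 (mod 229)
121·81 = 9801 ≡ 183 (mod 229)
75 ≠ 183, so verification fails.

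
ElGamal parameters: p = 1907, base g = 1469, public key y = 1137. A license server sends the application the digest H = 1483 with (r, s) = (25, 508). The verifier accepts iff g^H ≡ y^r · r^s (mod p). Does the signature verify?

verifies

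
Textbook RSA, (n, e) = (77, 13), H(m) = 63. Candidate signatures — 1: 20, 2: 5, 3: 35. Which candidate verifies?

3

Candidate 1: 20^13 mod 77 = 69
Candidate 2: 5^13 mod 77 = 26
Candidate 3: 35^13 mod 77 = 63
  → matches H(m) = 63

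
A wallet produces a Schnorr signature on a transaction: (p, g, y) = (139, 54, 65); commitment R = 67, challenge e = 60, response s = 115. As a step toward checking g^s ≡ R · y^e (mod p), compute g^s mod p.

96

Squares mod 139: 54^1≡54, 54^2≡136, 54^4≡9, 54^8≡81, 54^16≡28, 54^32≡89, 54^64≡137
115 = 64 + 32 + 16 + 2 + 1, so 54^115 ≡ 137·89·28·136·54 ≡ 96 (mod 139)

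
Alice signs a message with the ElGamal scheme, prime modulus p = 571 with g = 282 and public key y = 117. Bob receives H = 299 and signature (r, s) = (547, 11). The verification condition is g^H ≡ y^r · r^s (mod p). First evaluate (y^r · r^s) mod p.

308

117^2 = 13689 ≡ 556
117^4 ≡ 556^2 = 309136 ≡ 225
117^8 ≡ 225^2 = 50625 ≡ 377
117^16 ≡ 377^2 = 142129 ≡ 521
117^32 ≡ 521^2 = 271441 ≡ 216
117^64 ≡ 216^2 = 46656 ≡ 405
117^128 ≡ 405^2 = 164025 ≡ 148
117^256 ≡ 148^2 = 21904 ≡ 206
117^512 ≡ 206^2 = 42436 ≡ 182
547 = 512 + 32 + 2 + 1, so 117^547 ≡ 182·216·556·117 ≡ 228 (mod 571)
547^2 = 299209 ≡ 5
547^4 ≡ 5^2 = 25
547^8 ≡ 25^2 = 625 ≡ 54
11 = 8 + 2 + 1, so 547^11 ≡ 54·5·547 ≡ 372 (mod 571)
y^r · r^s ≡ 228·372 = 84816 ≡ 308 (mod 571)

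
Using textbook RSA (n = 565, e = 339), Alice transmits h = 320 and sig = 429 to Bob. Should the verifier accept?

reject

sig^2 ≡ 429^2 = 184041 ≡ 416
sig^4 ≡ 416^2 = 173056 ≡ 166
sig^8 ≡ 166^2 = 27556 ≡ 436
sig^16 ≡ 436^2 = 190096 ≡ 256
sig^32 ≡ 256^2 = 65536 ≡ 561
sig^64 ≡ 561^2 = 314721 ≡ 16
sig^128 ≡ 16^2 = 256
sig^256 ≡ 256^2 = 65536 ≡ 561
339 = 256 + 64 + 16 + 2 + 1, so sig^339 ≡ 561·16·256·416·429 ≡ 489 (mod 565)
The recovered value 489 does not match the digest 320.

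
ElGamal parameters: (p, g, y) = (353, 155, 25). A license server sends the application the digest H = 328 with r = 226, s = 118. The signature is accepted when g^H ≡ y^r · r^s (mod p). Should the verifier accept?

accept

Left side g^H mod p:
Squares mod 353: 155^1≡155, 155^2≡21, 155^4≡88, 155^8≡331, 155^16≡131, 155^32≡217, 155^64≡140, 155^128≡185, 155^256≡337
328 = 256 + 64 + 8, so 155^328 ≡ 337·140·331 ≡ 213 (mod 353)
Right side y^r · r^s mod p:
Squares mod 353: 25^1≡25, 25^2≡272, 25^4≡207, 25^8≡136, 25^16≡140, 25^32≡185, 25^64≡337, 25^128≡256
226 = 128 + 64 + 32 + 2, so 25^226 ≡ 256·337·185·272 ≡ 332 (mod 353)
Squares mod 353: 226^1≡226, 226^2≡244, 226^4≡232, 226^8≡168, 226^16≡337, 226^32≡256, 226^64≡231
118 = 64 + 32 + 16 + 4 + 2, so 226^118 ≡ 231·256·337·232·244 ≡ 242 (mod 353)
332·242 = 80344 ≡ 213 (mod 353)
213 ≡ 213 (mod 353), so the signature is genuine.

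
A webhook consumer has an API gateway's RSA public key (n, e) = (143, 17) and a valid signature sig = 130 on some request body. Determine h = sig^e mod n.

26

Squares mod 143: sig^1≡130, sig^2≡26, sig^4≡104, sig^8≡91, sig^16≡130
17 = 16 + 1, so sig^17 ≡ 130·130 ≡ 26 (mod 143)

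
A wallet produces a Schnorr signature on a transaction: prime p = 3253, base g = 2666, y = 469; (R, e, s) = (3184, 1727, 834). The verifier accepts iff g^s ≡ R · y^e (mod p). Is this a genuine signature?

genuine

g^s mod p:
2666^2 = 7107556 ≡ 3004
2666^4 ≡ 3004^2 = 9024016 ≡ 194
2666^8 ≡ 194^2 = 37636 ≡ 1853
2666^16 ≡ 1853^2 = 3433609 ≡ 1694
2666^32 ≡ 1694^2 = 2869636 ≡ 490
2666^64 ≡ 490^2 = 240100 ≡ 2631
2666^128 ≡ 2631^2 = 6922161 ≡ 3030
2666^256 ≡ 3030^2 = 9180900 ≡ 934
2666^512 ≡ 934^2 = 872356 ≡ 552
834 = 512 + 256 + 64 + 2, so 2666^834 ≡ 552·934·2631·3004 ≡ 2109 (mod 3253)
R · y^e mod p:
469^2 = 219961 ≡ 2010
469^4 ≡ 2010^2 = 4040100 ≡ 3127
469^8 ≡ 3127^2 = 9778129 ≡ 2864
469^16 ≡ 2864^2 = 8202496 ≡ 1683
469^32 ≡ 1683^2 = 2832489 ≡ 2379
469^64 ≡ 2379^2 = 5659641 ≡ 2674
469^128 ≡ 2674^2 = 7150276 ≡ 182
469^256 ≡ 182^2 = 33124 ≡ 594
469^512 ≡ 594^2 = 352836 ≡ 1512
469^1024 ≡ 1512^2 = 2286144 ≡ 2538
1727 = 1024 + 512 + 128 + 32 + 16 + 8 + 4 + 2 + 1, so 469^1727 ≡ 2538·1512·182·2379·1683·2864·3127·2010·469 ≡ 3081 (mod 3253)
3184·3081 = 9809904 ≡ 2109 (mod 3253)
2109 ≡ 2109 (mod 3253); signature holds.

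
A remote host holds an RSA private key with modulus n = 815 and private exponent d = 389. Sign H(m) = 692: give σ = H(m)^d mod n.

622

(H(m))^2 ≡ 692^2 = 478864 ≡ 459
(H(m))^4 ≡ 459^2 = 210681 ≡ 411
(H(m))^8 ≡ 411^2 = 168921 ≡ 216
(H(m))^16 ≡ 216^2 = 46656 ≡ 201
(H(m))^32 ≡ 201^2 = 40401 ≡ 466
(H(m))^64 ≡ 466^2 = 217156 ≡ 366
(H(m))^128 ≡ 366^2 = 133956 ≡ 296
(H(m))^256 ≡ 296^2 = 87616 ≡ 411
389 = 256 + 128 + 4 + 1, so (H(m))^389 ≡ 411·296·411·692 ≡ 622 (mod 815)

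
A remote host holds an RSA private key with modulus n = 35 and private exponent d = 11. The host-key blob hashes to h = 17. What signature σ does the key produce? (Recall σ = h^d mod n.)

33

h^2 ≡ 17^2 = 289 ≡ 9
h^4 ≡ 9^2 = 81 ≡ 11
h^8 ≡ 11^2 = 121 ≡ 16
11 = 8 + 2 + 1, so h^11 ≡ 16·9·17 ≡ 33 (mod 35)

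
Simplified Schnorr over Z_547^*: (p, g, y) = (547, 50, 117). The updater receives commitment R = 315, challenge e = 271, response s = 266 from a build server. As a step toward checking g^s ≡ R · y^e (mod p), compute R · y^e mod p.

296

117^2 = 13689 ≡ 14
117^4 ≡ 14^2 = 196
117^8 ≡ 196^2 = 38416 ≡ 126
117^16 ≡ 126^2 = 15876 ≡ 13
117^32 ≡ 13^2 = 169
117^64 ≡ 169^2 = 28561 ≡ 117
117^128 ≡ 117^2 = 13689 ≡ 14
117^256 ≡ 14^2 = 196
271 = 256 + 8 + 4 + 2 + 1, so 117^271 ≡ 196·126·196·14·117 ≡ 508 (mod 547)
R · y^e ≡ 315·508 = 160020 ≡ 296 (mod 547)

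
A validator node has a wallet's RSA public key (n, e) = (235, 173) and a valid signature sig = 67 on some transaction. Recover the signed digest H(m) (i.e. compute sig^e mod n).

152

sig^173 mod 235 = 152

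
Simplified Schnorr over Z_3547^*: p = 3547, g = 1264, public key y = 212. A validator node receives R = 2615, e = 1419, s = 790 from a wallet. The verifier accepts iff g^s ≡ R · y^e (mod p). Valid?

no

g^s mod p:
Squares mod 3547: 1264^1≡1264, 1264^2≡1546, 1264^4≡2985, 1264^8≡161, 1264^16≡1092, 1264^32≡672, 1264^64≡1115, 1264^128≡1775, 1264^256≡889, 1264^512≡2887
790 = 512 + 256 + 16 + 4 + 2, so 1264^790 ≡ 2887·889·1092·2985·1546 ≡ 1927 (mod 3547)
R · y^e mod p:
Squares mod 3547: 212^1≡212, 212^2≡2380, 212^4≡3388, 212^8≡452, 212^16≡2125, 212^32≡294, 212^64≡1308, 212^128≡1210, 212^256≡2736, 212^512≡1526, 212^1024≡1844
1419 = 1024 + 256 + 128 + 8 + 2 + 1, so 212^1419 ≡ 1844·2736·1210·452·2380·212 ≡ 1140 (mod 3547)
2615·1140 = 2981100 ≡ 1620 (mod 3547)
1927 ≠ 1620; the check fails.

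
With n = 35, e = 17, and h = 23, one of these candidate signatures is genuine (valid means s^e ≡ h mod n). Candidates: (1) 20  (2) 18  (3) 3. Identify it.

Candidate 1: Squares mod 35: 20^1≡20, 20^2≡15, 20^4≡15, 20^8≡15, 20^16≡15; 17 = 16 + 1, so 20^17 ≡ 15·20 ≡ 20 (mod 35)
Candidate 2: Squares mod 35: 18^1≡18, 18^2≡9, 18^4≡11, 18^8≡16, 18^16≡11; 17 = 16 + 1, so 18^17 ≡ 11·18 ≡ 23 (mod 35)
  → matches h = 23
Candidate 3: Squares mod 35: 3^1≡3, 3^2≡9, 3^4≡11, 3^8≡16, 3^16≡11; 17 = 16 + 1, so 3^17 ≡ 11·3 ≡ 33 (mod 35)

2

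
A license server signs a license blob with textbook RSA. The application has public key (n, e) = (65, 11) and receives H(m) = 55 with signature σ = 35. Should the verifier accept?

σ^2 ≡ 35^2 = 1225 ≡ 55
σ^4 ≡ 55^2 = 3025 ≡ 35
σ^8 ≡ 35^2 = 1225 ≡ 55
11 = 8 + 2 + 1, so σ^11 ≡ 55·55·35 ≡ 55 (mod 65)
Since 55 equals the digest 55, verification succeeds.

accept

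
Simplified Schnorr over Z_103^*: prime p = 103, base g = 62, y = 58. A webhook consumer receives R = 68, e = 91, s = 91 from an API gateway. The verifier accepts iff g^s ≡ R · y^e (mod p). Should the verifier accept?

g^s mod p:
62^2 = 3844 ≡ 33
62^4 ≡ 33^2 = 1089 ≡ 59
62^8 ≡ 59^2 = 3481 ≡ 82
62^16 ≡ 82^2 = 6724 ≡ 29
62^32 ≡ 29^2 = 841 ≡ 17
62^64 ≡ 17^2 = 289 ≡ 83
91 = 64 + 16 + 8 + 2 + 1, so 62^91 ≡ 83·29·82·33·62 ≡ 48 (mod 103)
R · y^e mod p:
58^2 = 3364 ≡ 68
58^4 ≡ 68^2 = 4624 ≡ 92
58^8 ≡ 92^2 = 8464 ≡ 18
58^16 ≡ 18^2 = 324 ≡ 15
58^32 ≡ 15^2 = 225 ≡ 19
58^64 ≡ 19^2 = 361 ≡ 52
91 = 64 + 16 + 8 + 2 + 1, so 58^91 ≡ 52·15·18·68·58 ≡ 33 (mod 103)
68·33 = 2244 ≡ 81 (mod 103)
48 ≠ 81; the check fails.

reject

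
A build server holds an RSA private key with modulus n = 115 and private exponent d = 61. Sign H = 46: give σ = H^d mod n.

Squares mod 115: H^1≡46, H^2≡46, H^4≡46, H^8≡46, H^16≡46, H^32≡46
61 = 32 + 16 + 8 + 4 + 1, so H^61 ≡ 46·46·46·46·46 ≡ 46 (mod 115)

46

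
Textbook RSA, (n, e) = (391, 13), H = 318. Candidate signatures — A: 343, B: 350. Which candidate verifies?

Candidate A: Squares mod 391: 343^1≡343, 343^2≡349, 343^4≡200, 343^8≡118; 13 = 8 + 4 + 1, so 343^13 ≡ 118·200·343 ≡ 318 (mod 391)
  → matches H = 318
Candidate B: Squares mod 391: 350^1≡350, 350^2≡117, 350^4≡4, 350^8≡16; 13 = 8 + 4 + 1, so 350^13 ≡ 16·4·350 ≡ 113 (mod 391)

A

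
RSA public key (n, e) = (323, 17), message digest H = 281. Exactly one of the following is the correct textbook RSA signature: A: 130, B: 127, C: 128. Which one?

Candidate A: Squares mod 323: 130^1≡130, 130^2≡104, 130^4≡157, 130^8≡101, 130^16≡188; 17 = 16 + 1, so 130^17 ≡ 188·130 ≡ 215 (mod 323)
Candidate B: Squares mod 323: 127^1≡127, 127^2≡302, 127^4≡118, 127^8≡35, 127^16≡256; 17 = 16 + 1, so 127^17 ≡ 256·127 ≡ 212 (mod 323)
Candidate C: Squares mod 323: 128^1≡128, 128^2≡234, 128^4≡169, 128^8≡137, 128^16≡35; 17 = 16 + 1, so 128^17 ≡ 35·128 ≡ 281 (mod 323)
  → matches H = 281

C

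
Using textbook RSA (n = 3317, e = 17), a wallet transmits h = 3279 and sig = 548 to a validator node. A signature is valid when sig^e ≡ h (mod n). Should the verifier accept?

accept

Squares mod 3317: sig^1≡548, sig^2≡1774, sig^4≡2560, sig^8≡2525, sig^16≡351
17 = 16 + 1, so sig^17 ≡ 351·548 ≡ 3279 (mod 3317)
sig^17 mod 3317 = 3279 matches h.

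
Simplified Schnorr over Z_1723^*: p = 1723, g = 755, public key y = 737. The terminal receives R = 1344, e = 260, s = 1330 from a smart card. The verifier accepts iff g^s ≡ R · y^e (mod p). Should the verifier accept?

reject

g^s mod p:
Squares mod 1723: 755^1≡755, 755^2≡1435, 755^4≡240, 755^8≡741, 755^16≡1167, 755^32≡719, 755^64≡61, 755^128≡275, 755^256≡1536, 755^512≡509, 755^1024≡631
1330 = 1024 + 256 + 32 + 16 + 2, so 755^1330 ≡ 631·1536·719·1167·1435 ≡ 665 (mod 1723)
R · y^e mod p:
Squares mod 1723: 737^1≡737, 737^2≡424, 737^4≡584, 737^8≡1625, 737^16≡989, 737^32≡1180, 737^64≡216, 737^128≡135, 737^256≡995
260 = 256 + 4, so 737^260 ≡ 995·584 ≡ 429 (mod 1723)
1344·429 = 576576 ≡ 1094 (mod 1723)
665 ≠ 1094; the check fails.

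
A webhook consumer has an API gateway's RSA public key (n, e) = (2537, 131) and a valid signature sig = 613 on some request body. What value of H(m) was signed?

sig^131 mod 2537 = 360

360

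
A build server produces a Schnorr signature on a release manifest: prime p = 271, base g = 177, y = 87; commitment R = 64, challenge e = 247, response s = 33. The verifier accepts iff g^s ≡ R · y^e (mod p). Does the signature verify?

g^s mod p:
177^33 mod 271 = 34
R · y^e mod p:
87^247 mod 271 = 9
64·9 = 576 ≡ 34 (mod 271)
34 ≡ 34 (mod 271); signature holds.

verifies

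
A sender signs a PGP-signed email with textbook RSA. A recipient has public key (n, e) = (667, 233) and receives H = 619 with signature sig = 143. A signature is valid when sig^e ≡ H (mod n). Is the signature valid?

valid

sig^233 mod 667 = 619
Since 619 equals the digest 619, verification succeeds.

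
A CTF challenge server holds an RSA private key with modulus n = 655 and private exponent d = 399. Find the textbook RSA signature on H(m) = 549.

544

(H(m))^2 ≡ 549^2 = 301401 ≡ 101
(H(m))^4 ≡ 101^2 = 10201 ≡ 376
(H(m))^8 ≡ 376^2 = 141376 ≡ 551
(H(m))^16 ≡ 551^2 = 303601 ≡ 336
(H(m))^32 ≡ 336^2 = 112896 ≡ 236
(H(m))^64 ≡ 236^2 = 55696 ≡ 21
(H(m))^128 ≡ 21^2 = 441
(H(m))^256 ≡ 441^2 = 194481 ≡ 601
399 = 256 + 128 + 8 + 4 + 2 + 1, so (H(m))^399 ≡ 601·441·551·376·101·549 ≡ 544 (mod 655)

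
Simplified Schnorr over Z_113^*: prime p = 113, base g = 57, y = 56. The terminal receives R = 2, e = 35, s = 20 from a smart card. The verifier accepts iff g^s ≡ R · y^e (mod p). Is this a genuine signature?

genuine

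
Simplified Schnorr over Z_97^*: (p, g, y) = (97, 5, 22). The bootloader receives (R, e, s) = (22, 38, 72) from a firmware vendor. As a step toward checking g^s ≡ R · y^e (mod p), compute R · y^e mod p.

75

22^2 = 484 ≡ 96
22^4 ≡ 96^2 = 9216 ≡ 1
22^8 ≡ 1^2 = 1
22^16 ≡ 1^2 = 1
22^32 ≡ 1^2 = 1
38 = 32 + 4 + 2, so 22^38 ≡ 1·1·96 ≡ 96 (mod 97)
R · y^e ≡ 22·96 = 2112 ≡ 75 (mod 97)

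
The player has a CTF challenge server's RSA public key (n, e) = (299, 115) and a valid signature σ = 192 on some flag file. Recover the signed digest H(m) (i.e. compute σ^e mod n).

Squares mod 299: σ^1≡192, σ^2≡87, σ^4≡94, σ^8≡165, σ^16≡16, σ^32≡256, σ^64≡55
115 = 64 + 32 + 16 + 2 + 1, so σ^115 ≡ 55·256·16·87·192 ≡ 62 (mod 299)

62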